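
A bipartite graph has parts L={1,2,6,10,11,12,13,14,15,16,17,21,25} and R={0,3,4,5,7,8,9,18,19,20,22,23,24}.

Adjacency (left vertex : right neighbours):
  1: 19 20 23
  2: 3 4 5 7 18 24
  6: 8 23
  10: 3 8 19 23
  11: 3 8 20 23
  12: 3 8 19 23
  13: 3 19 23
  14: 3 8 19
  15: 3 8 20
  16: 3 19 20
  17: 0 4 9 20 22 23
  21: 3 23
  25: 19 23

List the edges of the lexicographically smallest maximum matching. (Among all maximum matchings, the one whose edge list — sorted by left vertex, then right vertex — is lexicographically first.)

Lex-smallest maximum matching: {(1,19), (2,4), (6,8), (10,3), (11,20), (12,23), (17,0)}

|M| = 7 (so the lex-smallest maximum matching has 7 edges)
process left vertices in ascending order; for each, take the smallest-labelled available neighbour that still permits 7 edges overall, or leave it unmatched if none does
lex-smallest matching: {1-19, 2-4, 6-8, 10-3, 11-20, 12-23, 17-0}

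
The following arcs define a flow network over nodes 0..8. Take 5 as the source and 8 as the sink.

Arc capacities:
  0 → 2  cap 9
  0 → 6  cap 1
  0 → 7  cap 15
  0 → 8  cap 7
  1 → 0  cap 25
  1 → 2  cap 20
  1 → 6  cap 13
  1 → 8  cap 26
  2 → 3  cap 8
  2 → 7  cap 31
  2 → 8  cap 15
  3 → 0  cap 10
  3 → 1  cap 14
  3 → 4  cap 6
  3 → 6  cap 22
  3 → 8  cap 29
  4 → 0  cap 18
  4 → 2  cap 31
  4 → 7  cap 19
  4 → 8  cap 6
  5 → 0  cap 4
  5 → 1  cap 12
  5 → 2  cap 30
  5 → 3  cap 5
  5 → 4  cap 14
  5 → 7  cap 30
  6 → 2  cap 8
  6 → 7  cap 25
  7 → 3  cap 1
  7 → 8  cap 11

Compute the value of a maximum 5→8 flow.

augment #1: 5→0→8 bottleneck 4, total now 4
augment #2: 5→1→8 bottleneck 12, total now 16
augment #3: 5→2→8 bottleneck 15, total now 31
augment #4: 5→3→8 bottleneck 5, total now 36
augment #5: 5→4→8 bottleneck 6, total now 42
augment #6: 5→7→8 bottleneck 11, total now 53
augment #7: 5→2→3→8 bottleneck 8, total now 61
augment #8: 5→4→0→8 bottleneck 3, total now 64
augment #9: 5→7→3→8 bottleneck 1, total now 65

Maximum flow value: 65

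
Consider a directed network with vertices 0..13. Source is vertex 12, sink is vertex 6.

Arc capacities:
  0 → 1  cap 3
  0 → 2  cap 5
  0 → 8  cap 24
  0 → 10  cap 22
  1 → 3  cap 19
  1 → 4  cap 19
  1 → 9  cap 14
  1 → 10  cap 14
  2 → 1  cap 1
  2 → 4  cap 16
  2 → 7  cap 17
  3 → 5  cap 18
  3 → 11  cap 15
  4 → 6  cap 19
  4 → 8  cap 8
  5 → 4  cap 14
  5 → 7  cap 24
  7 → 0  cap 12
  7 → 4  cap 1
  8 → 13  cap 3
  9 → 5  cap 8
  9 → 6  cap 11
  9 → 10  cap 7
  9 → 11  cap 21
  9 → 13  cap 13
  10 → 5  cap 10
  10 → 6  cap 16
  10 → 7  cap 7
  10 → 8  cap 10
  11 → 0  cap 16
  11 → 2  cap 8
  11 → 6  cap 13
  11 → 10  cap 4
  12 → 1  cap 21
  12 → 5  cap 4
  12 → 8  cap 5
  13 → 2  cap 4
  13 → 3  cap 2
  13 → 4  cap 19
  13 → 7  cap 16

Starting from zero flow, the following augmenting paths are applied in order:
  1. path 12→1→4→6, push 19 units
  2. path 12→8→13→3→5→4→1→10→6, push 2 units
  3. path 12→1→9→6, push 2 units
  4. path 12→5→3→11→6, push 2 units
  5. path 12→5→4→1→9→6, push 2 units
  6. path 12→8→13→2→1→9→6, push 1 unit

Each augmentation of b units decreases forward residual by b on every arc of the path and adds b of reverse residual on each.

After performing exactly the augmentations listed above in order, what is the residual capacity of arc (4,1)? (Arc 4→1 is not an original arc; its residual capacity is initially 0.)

Residual capacity of (4,1): 15

after path 1 (12→1→4→6, push 19): res(4,1)=19
after path 2 (12→8→13→3→5→4→1→10→6, push 2): res(4,1)=17
after path 3 (12→1→9→6, push 2): res(4,1)=17
after path 4 (12→5→3→11→6, push 2): res(4,1)=17
after path 5 (12→5→4→1→9→6, push 2): res(4,1)=15
after path 6 (12→8→13→2→1→9→6, push 1): res(4,1)=15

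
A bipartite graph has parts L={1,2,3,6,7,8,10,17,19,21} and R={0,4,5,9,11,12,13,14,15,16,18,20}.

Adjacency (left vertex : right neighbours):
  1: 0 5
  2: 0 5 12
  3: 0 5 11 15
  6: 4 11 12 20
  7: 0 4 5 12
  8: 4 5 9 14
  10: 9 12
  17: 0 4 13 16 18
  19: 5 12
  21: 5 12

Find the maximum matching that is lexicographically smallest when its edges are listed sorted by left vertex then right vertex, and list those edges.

Lex-smallest maximum matching: {(1,0), (2,5), (3,11), (6,20), (7,4), (8,14), (10,9), (17,13), (19,12)}

|M| = 9 (so the lex-smallest maximum matching has 9 edges)
process left vertices in ascending order; for each, take the smallest-labelled available neighbour that still permits 9 edges overall, or leave it unmatched if none does
lex-smallest matching: {1-0, 2-5, 3-11, 6-20, 7-4, 8-14, 10-9, 17-13, 19-12}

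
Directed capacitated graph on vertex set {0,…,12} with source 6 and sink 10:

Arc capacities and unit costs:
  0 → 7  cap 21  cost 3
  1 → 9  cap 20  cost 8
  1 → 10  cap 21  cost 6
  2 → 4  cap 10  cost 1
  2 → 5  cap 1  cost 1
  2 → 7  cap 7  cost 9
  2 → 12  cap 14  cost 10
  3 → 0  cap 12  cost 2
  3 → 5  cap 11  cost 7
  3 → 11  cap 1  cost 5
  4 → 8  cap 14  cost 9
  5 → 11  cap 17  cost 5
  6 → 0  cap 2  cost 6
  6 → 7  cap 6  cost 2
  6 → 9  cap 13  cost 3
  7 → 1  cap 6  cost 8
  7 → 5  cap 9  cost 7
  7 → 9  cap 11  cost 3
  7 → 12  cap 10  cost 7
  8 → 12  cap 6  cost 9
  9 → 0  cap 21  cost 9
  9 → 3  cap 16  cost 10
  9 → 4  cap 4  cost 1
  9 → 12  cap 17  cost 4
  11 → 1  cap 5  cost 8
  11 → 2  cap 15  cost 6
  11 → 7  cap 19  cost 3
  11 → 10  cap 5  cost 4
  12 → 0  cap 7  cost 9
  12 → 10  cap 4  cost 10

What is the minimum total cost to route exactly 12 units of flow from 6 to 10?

shortest-cost path #1: 6→7→1→10 push 6 @ unit cost 16 (adds 96)
shortest-cost path #2: 6→9→12→10 push 4 @ unit cost 17 (adds 68)
shortest-cost path #3: 6→9→3→11→10 push 1 @ unit cost 22 (adds 22)
shortest-cost path #4: 6→0→7→5→11→10 push 1 @ unit cost 25 (adds 25)
total cost = 211

Minimum cost for 12 units: 211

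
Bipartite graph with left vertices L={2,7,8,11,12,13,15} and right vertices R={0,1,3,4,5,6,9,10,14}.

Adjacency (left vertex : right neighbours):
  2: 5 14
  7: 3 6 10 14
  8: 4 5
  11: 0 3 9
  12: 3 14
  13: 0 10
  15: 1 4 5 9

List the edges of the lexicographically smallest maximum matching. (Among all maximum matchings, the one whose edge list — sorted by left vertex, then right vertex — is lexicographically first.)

|M| = 7 (so the lex-smallest maximum matching has 7 edges)
process left vertices in ascending order; for each, take the smallest-labelled available neighbour that still permits 7 edges overall, or leave it unmatched if none does
lex-smallest matching: {2-5, 7-3, 8-4, 11-0, 12-14, 13-10, 15-1}

Lex-smallest maximum matching: {(2,5), (7,3), (8,4), (11,0), (12,14), (13,10), (15,1)}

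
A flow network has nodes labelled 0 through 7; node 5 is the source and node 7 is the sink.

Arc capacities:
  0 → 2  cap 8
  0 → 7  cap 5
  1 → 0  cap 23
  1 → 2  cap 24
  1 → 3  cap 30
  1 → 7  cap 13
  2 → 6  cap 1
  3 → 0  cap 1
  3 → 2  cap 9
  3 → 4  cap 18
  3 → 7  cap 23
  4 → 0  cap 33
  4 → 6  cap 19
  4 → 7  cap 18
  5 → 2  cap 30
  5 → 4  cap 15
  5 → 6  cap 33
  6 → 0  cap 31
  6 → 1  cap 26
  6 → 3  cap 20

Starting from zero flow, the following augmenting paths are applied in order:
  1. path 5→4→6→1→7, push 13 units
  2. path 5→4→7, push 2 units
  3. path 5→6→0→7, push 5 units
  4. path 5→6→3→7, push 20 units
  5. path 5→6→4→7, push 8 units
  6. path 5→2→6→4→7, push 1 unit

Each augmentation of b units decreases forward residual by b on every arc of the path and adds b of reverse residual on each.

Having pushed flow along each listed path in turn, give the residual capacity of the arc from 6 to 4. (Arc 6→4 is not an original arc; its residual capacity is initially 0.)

after path 1 (5→4→6→1→7, push 13): res(6,4)=13
after path 2 (5→4→7, push 2): res(6,4)=13
after path 3 (5→6→0→7, push 5): res(6,4)=13
after path 4 (5→6→3→7, push 20): res(6,4)=13
after path 5 (5→6→4→7, push 8): res(6,4)=5
after path 6 (5→2→6→4→7, push 1): res(6,4)=4

Residual capacity of (6,4): 4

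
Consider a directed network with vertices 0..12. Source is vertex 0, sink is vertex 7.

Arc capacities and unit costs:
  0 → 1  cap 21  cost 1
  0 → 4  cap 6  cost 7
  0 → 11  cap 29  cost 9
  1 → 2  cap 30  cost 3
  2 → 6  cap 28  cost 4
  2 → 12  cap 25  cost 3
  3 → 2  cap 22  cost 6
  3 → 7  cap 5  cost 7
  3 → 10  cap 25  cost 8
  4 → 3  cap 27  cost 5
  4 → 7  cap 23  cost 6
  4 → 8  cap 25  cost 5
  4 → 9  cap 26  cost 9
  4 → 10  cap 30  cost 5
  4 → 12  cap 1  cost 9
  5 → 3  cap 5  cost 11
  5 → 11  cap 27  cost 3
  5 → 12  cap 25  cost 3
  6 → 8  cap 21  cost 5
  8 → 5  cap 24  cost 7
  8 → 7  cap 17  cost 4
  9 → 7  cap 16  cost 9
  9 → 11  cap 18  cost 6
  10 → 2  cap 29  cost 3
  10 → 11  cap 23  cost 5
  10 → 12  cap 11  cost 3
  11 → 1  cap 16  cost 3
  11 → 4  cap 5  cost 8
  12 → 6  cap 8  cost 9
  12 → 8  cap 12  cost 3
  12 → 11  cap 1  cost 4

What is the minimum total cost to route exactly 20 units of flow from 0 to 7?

Minimum cost for 20 units: 280

shortest-cost path #1: 0→4→7 push 6 @ unit cost 13 (adds 78)
shortest-cost path #2: 0→1→2→12→8→7 push 12 @ unit cost 14 (adds 168)
shortest-cost path #3: 0→1→2→6→8→7 push 2 @ unit cost 17 (adds 34)
total cost = 280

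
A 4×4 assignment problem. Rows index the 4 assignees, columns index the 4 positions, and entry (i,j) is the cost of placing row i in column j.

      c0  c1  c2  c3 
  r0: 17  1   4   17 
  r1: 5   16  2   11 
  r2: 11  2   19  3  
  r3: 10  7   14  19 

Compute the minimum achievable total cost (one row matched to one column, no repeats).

optimal assignment: row0→col1 (cost 1), row1→col2 (cost 2), row2→col3 (cost 3), row3→col0 (cost 10)
total = 1 + 2 + 3 + 10 = 16

Minimum assignment cost: 16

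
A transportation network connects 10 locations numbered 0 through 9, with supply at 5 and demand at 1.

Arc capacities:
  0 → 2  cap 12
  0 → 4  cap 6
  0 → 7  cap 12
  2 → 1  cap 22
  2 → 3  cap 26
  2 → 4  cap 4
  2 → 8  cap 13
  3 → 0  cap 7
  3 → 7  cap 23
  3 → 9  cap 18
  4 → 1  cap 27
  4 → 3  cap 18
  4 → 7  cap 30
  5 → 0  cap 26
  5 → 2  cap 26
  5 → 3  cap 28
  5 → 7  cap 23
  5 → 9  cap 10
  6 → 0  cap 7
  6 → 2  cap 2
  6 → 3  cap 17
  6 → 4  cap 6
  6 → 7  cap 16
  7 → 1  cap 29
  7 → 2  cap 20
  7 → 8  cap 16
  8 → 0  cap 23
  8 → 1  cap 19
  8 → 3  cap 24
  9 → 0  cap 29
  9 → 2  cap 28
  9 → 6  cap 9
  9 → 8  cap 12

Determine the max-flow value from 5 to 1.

augment #1: 5→2→1 bottleneck 22, total now 22
augment #2: 5→7→1 bottleneck 23, total now 45
augment #3: 5→0→4→1 bottleneck 6, total now 51
augment #4: 5→0→7→1 bottleneck 6, total now 57
augment #5: 5→2→4→1 bottleneck 4, total now 61
augment #6: 5→9→8→1 bottleneck 10, total now 71
augment #7: 5→0→2→8→1 bottleneck 9, total now 80
augment #8: 5→3→9→6→4→1 bottleneck 6, total now 86

Maximum flow value: 86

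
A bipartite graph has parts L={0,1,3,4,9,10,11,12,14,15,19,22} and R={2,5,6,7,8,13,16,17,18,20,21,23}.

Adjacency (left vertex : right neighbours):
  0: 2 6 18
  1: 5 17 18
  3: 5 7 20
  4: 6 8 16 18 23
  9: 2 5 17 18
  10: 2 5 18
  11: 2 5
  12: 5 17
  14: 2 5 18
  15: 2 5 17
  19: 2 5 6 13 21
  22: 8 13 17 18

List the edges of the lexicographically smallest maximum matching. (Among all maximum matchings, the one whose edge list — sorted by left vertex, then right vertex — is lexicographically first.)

Lex-smallest maximum matching: {(0,6), (1,5), (3,7), (4,8), (9,2), (10,18), (12,17), (19,21), (22,13)}

|M| = 9 (so the lex-smallest maximum matching has 9 edges)
process left vertices in ascending order; for each, take the smallest-labelled available neighbour that still permits 9 edges overall, or leave it unmatched if none does
lex-smallest matching: {0-6, 1-5, 3-7, 4-8, 9-2, 10-18, 12-17, 19-21, 22-13}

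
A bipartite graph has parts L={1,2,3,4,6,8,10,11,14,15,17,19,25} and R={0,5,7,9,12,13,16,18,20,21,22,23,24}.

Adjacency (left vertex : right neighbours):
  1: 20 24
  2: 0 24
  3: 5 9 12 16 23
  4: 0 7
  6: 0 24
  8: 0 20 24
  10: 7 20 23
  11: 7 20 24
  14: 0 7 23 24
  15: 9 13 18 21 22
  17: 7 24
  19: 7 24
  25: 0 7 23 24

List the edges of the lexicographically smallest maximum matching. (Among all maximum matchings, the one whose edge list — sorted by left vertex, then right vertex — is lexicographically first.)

|M| = 7 (so the lex-smallest maximum matching has 7 edges)
process left vertices in ascending order; for each, take the smallest-labelled available neighbour that still permits 7 edges overall, or leave it unmatched if none does
lex-smallest matching: {1-20, 2-0, 3-5, 4-7, 6-24, 10-23, 15-9}

Lex-smallest maximum matching: {(1,20), (2,0), (3,5), (4,7), (6,24), (10,23), (15,9)}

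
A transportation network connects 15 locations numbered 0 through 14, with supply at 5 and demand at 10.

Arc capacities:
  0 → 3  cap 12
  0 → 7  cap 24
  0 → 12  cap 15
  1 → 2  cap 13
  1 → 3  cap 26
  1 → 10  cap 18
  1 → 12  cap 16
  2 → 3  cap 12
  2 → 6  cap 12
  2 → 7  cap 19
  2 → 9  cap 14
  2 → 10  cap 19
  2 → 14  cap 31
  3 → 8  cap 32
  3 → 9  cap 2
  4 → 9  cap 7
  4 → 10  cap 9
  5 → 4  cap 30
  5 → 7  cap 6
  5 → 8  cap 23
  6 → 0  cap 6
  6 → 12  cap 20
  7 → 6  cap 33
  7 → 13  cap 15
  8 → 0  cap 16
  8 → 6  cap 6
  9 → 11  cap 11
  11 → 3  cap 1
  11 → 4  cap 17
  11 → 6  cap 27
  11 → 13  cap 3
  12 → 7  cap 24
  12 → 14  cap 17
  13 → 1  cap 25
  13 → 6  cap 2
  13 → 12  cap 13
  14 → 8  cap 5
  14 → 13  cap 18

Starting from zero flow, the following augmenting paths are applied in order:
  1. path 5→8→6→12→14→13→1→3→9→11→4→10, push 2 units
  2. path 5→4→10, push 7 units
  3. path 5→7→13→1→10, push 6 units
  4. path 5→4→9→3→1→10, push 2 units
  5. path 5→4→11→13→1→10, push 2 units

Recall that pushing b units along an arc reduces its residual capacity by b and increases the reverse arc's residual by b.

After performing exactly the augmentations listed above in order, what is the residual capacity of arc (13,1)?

after path 1 (5→8→6→12→14→13→1→3→9→11→4→10, push 2): res(13,1)=23
after path 2 (5→4→10, push 7): res(13,1)=23
after path 3 (5→7→13→1→10, push 6): res(13,1)=17
after path 4 (5→4→9→3→1→10, push 2): res(13,1)=17
after path 5 (5→4→11→13→1→10, push 2): res(13,1)=15

Residual capacity of (13,1): 15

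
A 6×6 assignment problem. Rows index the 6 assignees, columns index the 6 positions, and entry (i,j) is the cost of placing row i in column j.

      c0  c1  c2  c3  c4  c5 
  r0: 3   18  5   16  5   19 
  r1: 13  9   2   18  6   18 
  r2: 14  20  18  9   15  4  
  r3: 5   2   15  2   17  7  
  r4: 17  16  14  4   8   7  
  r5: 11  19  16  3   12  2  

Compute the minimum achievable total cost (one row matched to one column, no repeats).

optimal assignment: row0→col0 (cost 3), row1→col2 (cost 2), row2→col5 (cost 4), row3→col1 (cost 2), row4→col4 (cost 8), row5→col3 (cost 3)
total = 3 + 2 + 4 + 2 + 8 + 3 = 22

Minimum assignment cost: 22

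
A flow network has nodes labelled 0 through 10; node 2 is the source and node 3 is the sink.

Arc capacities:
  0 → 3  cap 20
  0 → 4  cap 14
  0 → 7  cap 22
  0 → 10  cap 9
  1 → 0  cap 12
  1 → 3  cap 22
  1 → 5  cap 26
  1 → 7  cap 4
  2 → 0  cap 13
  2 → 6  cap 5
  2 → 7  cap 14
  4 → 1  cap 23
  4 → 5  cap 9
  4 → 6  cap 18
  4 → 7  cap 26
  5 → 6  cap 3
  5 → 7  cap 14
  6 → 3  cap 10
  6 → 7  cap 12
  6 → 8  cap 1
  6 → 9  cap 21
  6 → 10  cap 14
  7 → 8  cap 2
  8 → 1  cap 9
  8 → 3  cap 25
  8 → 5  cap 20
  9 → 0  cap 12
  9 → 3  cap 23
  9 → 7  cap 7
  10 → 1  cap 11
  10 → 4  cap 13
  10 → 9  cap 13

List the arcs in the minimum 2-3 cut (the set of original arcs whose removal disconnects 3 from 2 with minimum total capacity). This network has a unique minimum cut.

augment #1: 2→0→3 push 13
augment #2: 2→6→3 push 5
augment #3: 2→7→8→3 push 2
max flow = 20; residual-reachable set from 2 gives S-side
cut edges (S→T): {(2,0), (2,6), (7,8)} total cap 20

Min-cut arcs: {(2,0), (2,6), (7,8)} (total capacity 20)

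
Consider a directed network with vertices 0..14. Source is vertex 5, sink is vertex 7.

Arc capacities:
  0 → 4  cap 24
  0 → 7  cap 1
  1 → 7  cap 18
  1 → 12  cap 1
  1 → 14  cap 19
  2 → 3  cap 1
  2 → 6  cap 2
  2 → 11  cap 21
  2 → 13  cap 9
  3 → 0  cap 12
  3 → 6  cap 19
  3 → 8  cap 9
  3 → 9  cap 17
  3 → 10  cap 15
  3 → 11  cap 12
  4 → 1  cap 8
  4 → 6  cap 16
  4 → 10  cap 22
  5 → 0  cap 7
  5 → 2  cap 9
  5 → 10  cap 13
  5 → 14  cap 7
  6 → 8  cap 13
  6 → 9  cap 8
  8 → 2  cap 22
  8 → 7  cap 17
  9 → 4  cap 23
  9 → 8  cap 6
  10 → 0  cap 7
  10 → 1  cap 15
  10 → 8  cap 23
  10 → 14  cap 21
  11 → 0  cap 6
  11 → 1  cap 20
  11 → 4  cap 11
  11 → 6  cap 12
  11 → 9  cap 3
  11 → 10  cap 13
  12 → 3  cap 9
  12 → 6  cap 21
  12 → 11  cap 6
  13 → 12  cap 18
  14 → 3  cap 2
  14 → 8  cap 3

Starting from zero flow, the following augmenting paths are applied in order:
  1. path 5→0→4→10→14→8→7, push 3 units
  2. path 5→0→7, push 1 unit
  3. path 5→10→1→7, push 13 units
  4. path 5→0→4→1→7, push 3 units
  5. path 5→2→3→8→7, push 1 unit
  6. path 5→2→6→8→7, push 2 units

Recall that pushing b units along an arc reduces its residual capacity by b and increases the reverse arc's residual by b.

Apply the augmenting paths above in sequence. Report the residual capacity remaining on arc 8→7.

after path 1 (5→0→4→10→14→8→7, push 3): res(8,7)=14
after path 2 (5→0→7, push 1): res(8,7)=14
after path 3 (5→10→1→7, push 13): res(8,7)=14
after path 4 (5→0→4→1→7, push 3): res(8,7)=14
after path 5 (5→2→3→8→7, push 1): res(8,7)=13
after path 6 (5→2→6→8→7, push 2): res(8,7)=11

Residual capacity of (8,7): 11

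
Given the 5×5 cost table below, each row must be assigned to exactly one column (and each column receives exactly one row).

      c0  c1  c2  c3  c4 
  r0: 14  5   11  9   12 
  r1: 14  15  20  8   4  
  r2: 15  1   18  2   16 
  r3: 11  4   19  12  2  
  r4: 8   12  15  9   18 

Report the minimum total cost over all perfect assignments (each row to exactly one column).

Minimum assignment cost: 29

optimal assignment: row0→col2 (cost 11), row1→col4 (cost 4), row2→col3 (cost 2), row3→col1 (cost 4), row4→col0 (cost 8)
total = 11 + 4 + 2 + 4 + 8 = 29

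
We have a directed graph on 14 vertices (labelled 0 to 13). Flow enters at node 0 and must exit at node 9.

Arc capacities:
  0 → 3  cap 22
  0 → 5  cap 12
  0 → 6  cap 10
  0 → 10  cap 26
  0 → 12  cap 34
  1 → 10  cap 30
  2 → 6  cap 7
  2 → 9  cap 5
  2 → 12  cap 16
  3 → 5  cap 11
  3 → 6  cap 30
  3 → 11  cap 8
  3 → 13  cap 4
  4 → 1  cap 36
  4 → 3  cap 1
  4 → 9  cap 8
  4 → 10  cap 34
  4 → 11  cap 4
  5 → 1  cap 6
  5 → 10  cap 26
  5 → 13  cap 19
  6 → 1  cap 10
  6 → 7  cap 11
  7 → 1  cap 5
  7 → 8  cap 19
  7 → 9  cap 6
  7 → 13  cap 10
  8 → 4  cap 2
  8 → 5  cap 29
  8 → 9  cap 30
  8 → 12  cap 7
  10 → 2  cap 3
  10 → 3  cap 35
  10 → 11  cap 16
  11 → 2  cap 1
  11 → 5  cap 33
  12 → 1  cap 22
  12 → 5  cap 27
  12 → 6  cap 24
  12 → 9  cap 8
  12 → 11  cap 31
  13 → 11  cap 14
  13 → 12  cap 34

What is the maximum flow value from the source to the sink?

Maximum flow value: 23

augment #1: 0→12→9 bottleneck 8, total now 8
augment #2: 0→6→7→9 bottleneck 6, total now 14
augment #3: 0→10→2→9 bottleneck 3, total now 17
augment #4: 0→3→11→2→9 bottleneck 1, total now 18
augment #5: 0→6→7→8→9 bottleneck 4, total now 22
augment #6: 0→3→6→7→8→9 bottleneck 1, total now 23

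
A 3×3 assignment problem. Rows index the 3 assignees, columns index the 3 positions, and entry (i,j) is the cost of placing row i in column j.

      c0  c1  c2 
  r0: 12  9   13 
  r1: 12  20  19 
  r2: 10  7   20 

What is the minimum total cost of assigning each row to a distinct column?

Minimum assignment cost: 32

optimal assignment: row0→col2 (cost 13), row1→col0 (cost 12), row2→col1 (cost 7)
total = 13 + 12 + 7 = 32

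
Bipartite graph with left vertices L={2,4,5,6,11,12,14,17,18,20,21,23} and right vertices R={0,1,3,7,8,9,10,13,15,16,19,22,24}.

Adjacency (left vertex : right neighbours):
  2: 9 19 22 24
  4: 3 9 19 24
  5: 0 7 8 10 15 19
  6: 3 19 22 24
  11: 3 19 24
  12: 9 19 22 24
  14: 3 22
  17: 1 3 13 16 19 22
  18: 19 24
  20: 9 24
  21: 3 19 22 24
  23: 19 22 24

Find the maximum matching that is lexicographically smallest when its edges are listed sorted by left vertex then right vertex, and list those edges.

Lex-smallest maximum matching: {(2,9), (4,3), (5,0), (6,19), (11,24), (12,22), (17,1)}

|M| = 7 (so the lex-smallest maximum matching has 7 edges)
process left vertices in ascending order; for each, take the smallest-labelled available neighbour that still permits 7 edges overall, or leave it unmatched if none does
lex-smallest matching: {2-9, 4-3, 5-0, 6-19, 11-24, 12-22, 17-1}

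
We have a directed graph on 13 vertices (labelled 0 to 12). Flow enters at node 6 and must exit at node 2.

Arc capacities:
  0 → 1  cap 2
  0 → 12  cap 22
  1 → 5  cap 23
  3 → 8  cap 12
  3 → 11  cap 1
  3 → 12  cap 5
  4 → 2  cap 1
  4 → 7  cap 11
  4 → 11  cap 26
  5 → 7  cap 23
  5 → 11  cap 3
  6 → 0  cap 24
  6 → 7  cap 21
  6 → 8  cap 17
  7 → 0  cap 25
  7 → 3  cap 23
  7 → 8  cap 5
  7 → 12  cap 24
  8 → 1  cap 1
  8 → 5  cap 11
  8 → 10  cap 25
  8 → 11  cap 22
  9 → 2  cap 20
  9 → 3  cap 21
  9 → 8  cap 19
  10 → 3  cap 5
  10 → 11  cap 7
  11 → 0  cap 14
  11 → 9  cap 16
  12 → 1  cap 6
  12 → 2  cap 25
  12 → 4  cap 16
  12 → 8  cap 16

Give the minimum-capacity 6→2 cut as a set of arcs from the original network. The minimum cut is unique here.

Min-cut arcs: {(4,2), (11,9), (12,2)} (total capacity 42)

augment #1: 6→0→12→2 push 22
augment #2: 6→7→12→2 push 3
augment #3: 6→7→12→4→2 push 1
augment #4: 6→8→11→9→2 push 16
max flow = 42; residual-reachable set from 6 gives S-side
cut edges (S→T): {(4,2), (11,9), (12,2)} total cap 42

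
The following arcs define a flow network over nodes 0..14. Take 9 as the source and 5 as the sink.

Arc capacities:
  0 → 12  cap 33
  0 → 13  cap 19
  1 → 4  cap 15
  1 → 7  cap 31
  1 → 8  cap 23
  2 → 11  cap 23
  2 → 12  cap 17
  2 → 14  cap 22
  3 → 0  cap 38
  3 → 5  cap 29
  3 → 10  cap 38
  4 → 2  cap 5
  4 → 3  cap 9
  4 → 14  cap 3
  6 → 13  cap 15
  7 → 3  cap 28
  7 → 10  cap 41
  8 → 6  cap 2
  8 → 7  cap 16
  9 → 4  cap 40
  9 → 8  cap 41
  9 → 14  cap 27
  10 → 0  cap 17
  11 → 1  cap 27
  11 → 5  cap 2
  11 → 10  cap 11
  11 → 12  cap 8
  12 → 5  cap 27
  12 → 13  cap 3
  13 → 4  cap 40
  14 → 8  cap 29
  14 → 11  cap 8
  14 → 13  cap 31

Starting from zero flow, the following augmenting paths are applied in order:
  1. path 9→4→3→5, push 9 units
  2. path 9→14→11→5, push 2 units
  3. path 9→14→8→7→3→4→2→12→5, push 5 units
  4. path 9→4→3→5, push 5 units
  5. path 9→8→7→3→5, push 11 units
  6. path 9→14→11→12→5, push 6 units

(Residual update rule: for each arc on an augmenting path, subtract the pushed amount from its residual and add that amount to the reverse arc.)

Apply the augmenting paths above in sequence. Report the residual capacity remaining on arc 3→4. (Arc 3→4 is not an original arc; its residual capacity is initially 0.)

Residual capacity of (3,4): 9

after path 1 (9→4→3→5, push 9): res(3,4)=9
after path 2 (9→14→11→5, push 2): res(3,4)=9
after path 3 (9→14→8→7→3→4→2→12→5, push 5): res(3,4)=4
after path 4 (9→4→3→5, push 5): res(3,4)=9
after path 5 (9→8→7→3→5, push 11): res(3,4)=9
after path 6 (9→14→11→12→5, push 6): res(3,4)=9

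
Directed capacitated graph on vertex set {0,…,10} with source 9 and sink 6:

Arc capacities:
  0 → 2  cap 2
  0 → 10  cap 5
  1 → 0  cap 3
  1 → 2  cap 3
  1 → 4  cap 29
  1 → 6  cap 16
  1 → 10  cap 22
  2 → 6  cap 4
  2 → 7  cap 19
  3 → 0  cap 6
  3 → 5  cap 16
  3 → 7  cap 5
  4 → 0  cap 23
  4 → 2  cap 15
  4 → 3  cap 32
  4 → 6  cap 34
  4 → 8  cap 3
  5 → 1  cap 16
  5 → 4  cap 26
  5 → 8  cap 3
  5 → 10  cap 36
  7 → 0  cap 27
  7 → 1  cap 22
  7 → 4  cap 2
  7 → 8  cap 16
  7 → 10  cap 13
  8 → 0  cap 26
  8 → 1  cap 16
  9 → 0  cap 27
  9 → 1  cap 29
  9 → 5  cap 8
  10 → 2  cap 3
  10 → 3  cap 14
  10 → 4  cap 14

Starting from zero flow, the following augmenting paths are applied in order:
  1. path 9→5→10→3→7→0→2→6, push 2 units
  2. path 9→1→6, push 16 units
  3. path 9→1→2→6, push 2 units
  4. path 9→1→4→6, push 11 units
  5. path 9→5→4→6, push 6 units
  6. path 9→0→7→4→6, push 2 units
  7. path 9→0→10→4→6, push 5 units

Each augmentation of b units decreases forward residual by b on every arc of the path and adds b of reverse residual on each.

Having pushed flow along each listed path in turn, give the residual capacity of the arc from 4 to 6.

after path 1 (9→5→10→3→7→0→2→6, push 2): res(4,6)=34
after path 2 (9→1→6, push 16): res(4,6)=34
after path 3 (9→1→2→6, push 2): res(4,6)=34
after path 4 (9→1→4→6, push 11): res(4,6)=23
after path 5 (9→5→4→6, push 6): res(4,6)=17
after path 6 (9→0→7→4→6, push 2): res(4,6)=15
after path 7 (9→0→10→4→6, push 5): res(4,6)=10

Residual capacity of (4,6): 10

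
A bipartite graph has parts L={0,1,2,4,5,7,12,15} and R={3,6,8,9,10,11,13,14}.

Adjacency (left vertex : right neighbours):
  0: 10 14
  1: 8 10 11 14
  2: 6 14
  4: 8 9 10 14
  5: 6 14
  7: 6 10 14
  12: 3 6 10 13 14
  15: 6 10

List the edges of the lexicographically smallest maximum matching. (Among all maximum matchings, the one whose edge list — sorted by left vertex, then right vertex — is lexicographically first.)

Lex-smallest maximum matching: {(0,10), (1,8), (2,6), (4,9), (5,14), (12,3)}

|M| = 6 (so the lex-smallest maximum matching has 6 edges)
process left vertices in ascending order; for each, take the smallest-labelled available neighbour that still permits 6 edges overall, or leave it unmatched if none does
lex-smallest matching: {0-10, 1-8, 2-6, 4-9, 5-14, 12-3}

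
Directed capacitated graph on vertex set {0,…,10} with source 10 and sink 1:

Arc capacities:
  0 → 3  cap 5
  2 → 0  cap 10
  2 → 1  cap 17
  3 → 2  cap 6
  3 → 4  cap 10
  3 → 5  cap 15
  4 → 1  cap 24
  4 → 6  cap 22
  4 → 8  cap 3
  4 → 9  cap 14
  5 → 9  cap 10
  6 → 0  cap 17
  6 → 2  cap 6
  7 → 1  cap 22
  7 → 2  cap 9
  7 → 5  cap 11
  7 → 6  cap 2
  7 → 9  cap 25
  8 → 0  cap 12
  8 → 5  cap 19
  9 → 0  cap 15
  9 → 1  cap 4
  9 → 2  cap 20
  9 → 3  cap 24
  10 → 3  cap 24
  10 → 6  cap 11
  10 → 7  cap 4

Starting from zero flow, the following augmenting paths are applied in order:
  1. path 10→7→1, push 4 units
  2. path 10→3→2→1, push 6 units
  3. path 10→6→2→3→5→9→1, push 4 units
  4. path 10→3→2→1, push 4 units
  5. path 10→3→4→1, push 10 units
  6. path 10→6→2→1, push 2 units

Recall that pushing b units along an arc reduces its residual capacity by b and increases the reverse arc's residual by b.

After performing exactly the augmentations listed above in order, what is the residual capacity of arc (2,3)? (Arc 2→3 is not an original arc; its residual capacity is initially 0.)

after path 1 (10→7→1, push 4): res(2,3)=0
after path 2 (10→3→2→1, push 6): res(2,3)=6
after path 3 (10→6→2→3→5→9→1, push 4): res(2,3)=2
after path 4 (10→3→2→1, push 4): res(2,3)=6
after path 5 (10→3→4→1, push 10): res(2,3)=6
after path 6 (10→6→2→1, push 2): res(2,3)=6

Residual capacity of (2,3): 6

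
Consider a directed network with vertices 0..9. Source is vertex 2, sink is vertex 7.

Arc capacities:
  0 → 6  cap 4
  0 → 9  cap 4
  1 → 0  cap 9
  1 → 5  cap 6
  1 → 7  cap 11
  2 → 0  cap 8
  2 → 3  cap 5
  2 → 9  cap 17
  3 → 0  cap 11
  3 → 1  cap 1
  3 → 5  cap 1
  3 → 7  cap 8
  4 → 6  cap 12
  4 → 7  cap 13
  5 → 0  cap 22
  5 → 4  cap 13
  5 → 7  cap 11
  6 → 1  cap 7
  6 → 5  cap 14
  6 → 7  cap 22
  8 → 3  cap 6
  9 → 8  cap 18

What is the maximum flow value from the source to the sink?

Maximum flow value: 14

augment #1: 2→3→7 bottleneck 5, total now 5
augment #2: 2→0→6→7 bottleneck 4, total now 9
augment #3: 2→9→8→3→7 bottleneck 3, total now 12
augment #4: 2→9→8→3→1→7 bottleneck 1, total now 13
augment #5: 2→9→8→3→5→7 bottleneck 1, total now 14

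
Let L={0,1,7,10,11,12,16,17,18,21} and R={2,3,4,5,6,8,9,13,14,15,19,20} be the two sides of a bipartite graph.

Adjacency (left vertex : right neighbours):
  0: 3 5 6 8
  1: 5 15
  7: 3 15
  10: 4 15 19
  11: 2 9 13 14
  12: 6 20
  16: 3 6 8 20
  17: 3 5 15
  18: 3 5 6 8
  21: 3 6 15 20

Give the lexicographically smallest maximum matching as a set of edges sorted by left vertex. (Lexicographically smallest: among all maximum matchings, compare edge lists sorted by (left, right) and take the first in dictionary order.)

|M| = 8 (so the lex-smallest maximum matching has 8 edges)
process left vertices in ascending order; for each, take the smallest-labelled available neighbour that still permits 8 edges overall, or leave it unmatched if none does
lex-smallest matching: {0-3, 1-5, 7-15, 10-4, 11-2, 12-6, 16-8, 21-20}

Lex-smallest maximum matching: {(0,3), (1,5), (7,15), (10,4), (11,2), (12,6), (16,8), (21,20)}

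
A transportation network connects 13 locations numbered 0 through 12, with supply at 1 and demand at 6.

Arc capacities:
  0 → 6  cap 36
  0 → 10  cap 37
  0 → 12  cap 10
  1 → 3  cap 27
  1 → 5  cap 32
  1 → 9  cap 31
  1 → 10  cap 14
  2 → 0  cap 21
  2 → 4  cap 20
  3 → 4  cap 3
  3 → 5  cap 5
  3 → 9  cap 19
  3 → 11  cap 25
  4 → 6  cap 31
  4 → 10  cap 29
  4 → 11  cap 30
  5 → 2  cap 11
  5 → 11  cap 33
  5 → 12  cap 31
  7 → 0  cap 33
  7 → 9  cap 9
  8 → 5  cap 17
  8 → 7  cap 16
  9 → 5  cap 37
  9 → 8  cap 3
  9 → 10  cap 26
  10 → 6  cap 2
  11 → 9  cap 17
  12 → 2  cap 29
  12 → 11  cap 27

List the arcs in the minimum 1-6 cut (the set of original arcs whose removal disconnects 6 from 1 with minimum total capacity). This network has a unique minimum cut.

Min-cut arcs: {(3,4), (5,2), (9,8), (10,6), (12,2)} (total capacity 48)

augment #1: 1→10→6 push 2
augment #2: 1→3→4→6 push 3
augment #3: 1→5→2→0→6 push 11
augment #4: 1→5→12→2→0→6 push 10
augment #5: 1→5→12→2→4→6 push 11
augment #6: 1→9→8→7→0→6 push 3
augment #7: 1→3→5→12→2→4→6 push 5
augment #8: 1→9→5→12→2→4→6 push 3
max flow = 48; residual-reachable set from 1 gives S-side
cut edges (S→T): {(3,4), (5,2), (9,8), (10,6), (12,2)} total cap 48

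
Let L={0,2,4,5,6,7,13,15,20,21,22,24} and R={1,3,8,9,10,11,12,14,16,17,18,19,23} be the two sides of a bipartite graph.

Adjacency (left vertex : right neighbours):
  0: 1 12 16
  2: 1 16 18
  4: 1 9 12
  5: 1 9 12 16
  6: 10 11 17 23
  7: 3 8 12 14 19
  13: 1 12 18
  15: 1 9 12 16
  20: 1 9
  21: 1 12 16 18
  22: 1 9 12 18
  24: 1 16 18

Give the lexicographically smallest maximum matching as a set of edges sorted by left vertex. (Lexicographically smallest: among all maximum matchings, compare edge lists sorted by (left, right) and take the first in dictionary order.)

|M| = 7 (so the lex-smallest maximum matching has 7 edges)
process left vertices in ascending order; for each, take the smallest-labelled available neighbour that still permits 7 edges overall, or leave it unmatched if none does
lex-smallest matching: {0-1, 2-16, 4-9, 5-12, 6-10, 7-3, 13-18}

Lex-smallest maximum matching: {(0,1), (2,16), (4,9), (5,12), (6,10), (7,3), (13,18)}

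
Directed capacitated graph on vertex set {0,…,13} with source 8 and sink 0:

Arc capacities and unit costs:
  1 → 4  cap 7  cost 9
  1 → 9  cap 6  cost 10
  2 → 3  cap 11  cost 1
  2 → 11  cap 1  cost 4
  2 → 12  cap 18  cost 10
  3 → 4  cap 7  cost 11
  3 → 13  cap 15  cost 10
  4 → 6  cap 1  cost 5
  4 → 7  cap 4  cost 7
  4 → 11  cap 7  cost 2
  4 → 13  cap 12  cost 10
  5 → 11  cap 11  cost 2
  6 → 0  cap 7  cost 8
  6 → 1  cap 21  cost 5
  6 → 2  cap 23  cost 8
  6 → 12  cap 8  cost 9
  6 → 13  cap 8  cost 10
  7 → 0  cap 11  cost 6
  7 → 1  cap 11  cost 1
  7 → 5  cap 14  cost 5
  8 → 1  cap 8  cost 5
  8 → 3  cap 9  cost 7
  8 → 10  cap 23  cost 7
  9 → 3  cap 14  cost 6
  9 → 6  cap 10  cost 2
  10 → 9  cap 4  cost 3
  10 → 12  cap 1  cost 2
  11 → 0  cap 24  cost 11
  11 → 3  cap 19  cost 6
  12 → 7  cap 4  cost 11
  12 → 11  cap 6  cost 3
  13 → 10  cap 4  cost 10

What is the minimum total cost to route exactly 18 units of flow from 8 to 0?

shortest-cost path #1: 8→10→9→6→0 push 4 @ unit cost 20 (adds 80)
shortest-cost path #2: 8→10→12→11→0 push 1 @ unit cost 23 (adds 23)
shortest-cost path #3: 8→1→9→6→0 push 3 @ unit cost 25 (adds 75)
shortest-cost path #4: 8→1→4→7→0 push 4 @ unit cost 27 (adds 108)
shortest-cost path #5: 8→1→4→11→0 push 1 @ unit cost 27 (adds 27)
shortest-cost path #6: 8→3→4→11→0 push 5 @ unit cost 31 (adds 155)
total cost = 468

Minimum cost for 18 units: 468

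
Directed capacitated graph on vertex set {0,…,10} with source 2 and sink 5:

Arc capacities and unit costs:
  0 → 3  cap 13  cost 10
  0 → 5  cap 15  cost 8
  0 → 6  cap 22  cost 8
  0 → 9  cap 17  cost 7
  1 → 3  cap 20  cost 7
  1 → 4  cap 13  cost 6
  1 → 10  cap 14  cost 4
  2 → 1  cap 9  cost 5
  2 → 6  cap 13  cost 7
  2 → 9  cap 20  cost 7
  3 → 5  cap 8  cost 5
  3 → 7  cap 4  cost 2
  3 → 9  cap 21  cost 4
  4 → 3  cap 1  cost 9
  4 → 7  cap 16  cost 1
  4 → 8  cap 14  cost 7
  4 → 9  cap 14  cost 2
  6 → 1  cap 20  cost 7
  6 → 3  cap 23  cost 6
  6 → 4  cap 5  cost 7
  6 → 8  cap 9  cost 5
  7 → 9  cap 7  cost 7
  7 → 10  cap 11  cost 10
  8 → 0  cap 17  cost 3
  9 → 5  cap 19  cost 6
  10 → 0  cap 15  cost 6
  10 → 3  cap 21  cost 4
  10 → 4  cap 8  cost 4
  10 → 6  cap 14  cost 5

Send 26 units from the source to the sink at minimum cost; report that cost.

shortest-cost path #1: 2→9→5 push 19 @ unit cost 13 (adds 247)
shortest-cost path #2: 2→1→3→5 push 7 @ unit cost 17 (adds 119)
total cost = 366

Minimum cost for 26 units: 366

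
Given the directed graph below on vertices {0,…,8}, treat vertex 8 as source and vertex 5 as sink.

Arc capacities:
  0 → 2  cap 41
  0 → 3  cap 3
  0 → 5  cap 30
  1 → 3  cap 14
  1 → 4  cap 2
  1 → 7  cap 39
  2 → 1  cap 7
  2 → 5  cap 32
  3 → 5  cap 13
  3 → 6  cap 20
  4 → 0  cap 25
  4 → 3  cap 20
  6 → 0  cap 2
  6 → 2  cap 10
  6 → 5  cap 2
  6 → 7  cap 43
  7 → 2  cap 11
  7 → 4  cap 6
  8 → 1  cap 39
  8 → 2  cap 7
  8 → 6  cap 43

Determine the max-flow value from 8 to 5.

augment #1: 8→2→5 bottleneck 7, total now 7
augment #2: 8→6→5 bottleneck 2, total now 9
augment #3: 8→1→3→5 bottleneck 13, total now 22
augment #4: 8→6→0→5 bottleneck 2, total now 24
augment #5: 8→6→2→5 bottleneck 10, total now 34
augment #6: 8→1→4→0→5 bottleneck 2, total now 36
augment #7: 8→1→7→2→5 bottleneck 11, total now 47
augment #8: 8→1→7→4→0→5 bottleneck 6, total now 53

Maximum flow value: 53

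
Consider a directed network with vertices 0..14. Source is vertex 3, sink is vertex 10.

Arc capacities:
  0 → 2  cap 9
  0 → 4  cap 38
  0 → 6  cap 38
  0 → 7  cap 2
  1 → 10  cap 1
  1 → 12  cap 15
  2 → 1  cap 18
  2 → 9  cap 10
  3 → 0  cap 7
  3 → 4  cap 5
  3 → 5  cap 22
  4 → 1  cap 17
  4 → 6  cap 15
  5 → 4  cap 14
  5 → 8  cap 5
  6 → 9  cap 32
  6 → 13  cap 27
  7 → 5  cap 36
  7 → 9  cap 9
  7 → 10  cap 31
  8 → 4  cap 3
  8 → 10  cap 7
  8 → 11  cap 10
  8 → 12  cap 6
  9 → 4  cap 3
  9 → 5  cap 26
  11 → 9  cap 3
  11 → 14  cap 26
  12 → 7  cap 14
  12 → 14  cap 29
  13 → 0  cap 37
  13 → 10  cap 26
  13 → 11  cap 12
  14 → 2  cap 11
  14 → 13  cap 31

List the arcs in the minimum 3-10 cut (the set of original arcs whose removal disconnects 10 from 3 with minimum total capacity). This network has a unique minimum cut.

Min-cut arcs: {(3,0), (3,4), (5,4), (5,8)} (total capacity 31)

augment #1: 3→0→7→10 push 2
augment #2: 3→4→1→10 push 1
augment #3: 3→5→8→10 push 5
augment #4: 3→0→6→13→10 push 5
augment #5: 3→4→6→13→10 push 4
augment #6: 3→5→4→6→13→10 push 11
augment #7: 3→5→4→1→12→7→10 push 3
max flow = 31; residual-reachable set from 3 gives S-side
cut edges (S→T): {(3,0), (3,4), (5,4), (5,8)} total cap 31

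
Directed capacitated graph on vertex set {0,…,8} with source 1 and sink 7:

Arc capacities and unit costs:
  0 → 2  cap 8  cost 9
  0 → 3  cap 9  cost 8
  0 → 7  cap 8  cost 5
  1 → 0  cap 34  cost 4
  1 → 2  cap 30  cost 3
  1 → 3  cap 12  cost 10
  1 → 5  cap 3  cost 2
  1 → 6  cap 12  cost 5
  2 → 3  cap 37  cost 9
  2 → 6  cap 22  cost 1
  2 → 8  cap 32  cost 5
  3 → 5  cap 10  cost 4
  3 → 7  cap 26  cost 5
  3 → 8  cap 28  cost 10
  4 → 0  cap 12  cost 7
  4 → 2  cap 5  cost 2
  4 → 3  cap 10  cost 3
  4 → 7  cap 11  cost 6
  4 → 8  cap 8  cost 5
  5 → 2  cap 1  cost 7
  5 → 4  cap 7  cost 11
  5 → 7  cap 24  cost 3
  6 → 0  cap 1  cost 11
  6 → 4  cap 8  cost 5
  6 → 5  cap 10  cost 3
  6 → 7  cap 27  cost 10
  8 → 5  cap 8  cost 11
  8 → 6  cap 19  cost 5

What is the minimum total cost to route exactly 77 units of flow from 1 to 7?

shortest-cost path #1: 1→5→7 push 3 @ unit cost 5 (adds 15)
shortest-cost path #2: 1→0→7 push 8 @ unit cost 9 (adds 72)
shortest-cost path #3: 1→2→6→5→7 push 10 @ unit cost 10 (adds 100)
shortest-cost path #4: 1→2→6→7 push 12 @ unit cost 14 (adds 168)
shortest-cost path #5: 1→3→7 push 12 @ unit cost 15 (adds 180)
shortest-cost path #6: 1→6→7 push 12 @ unit cost 15 (adds 180)
shortest-cost path #7: 1→2→3→7 push 8 @ unit cost 17 (adds 136)
shortest-cost path #8: 1→0→3→7 push 6 @ unit cost 17 (adds 102)
shortest-cost path #9: 1→0→3→5→7 push 3 @ unit cost 19 (adds 57)
shortest-cost path #10: 1→0→2→3→5→7 push 3 @ unit cost 29 (adds 87)
total cost = 1097

Minimum cost for 77 units: 1097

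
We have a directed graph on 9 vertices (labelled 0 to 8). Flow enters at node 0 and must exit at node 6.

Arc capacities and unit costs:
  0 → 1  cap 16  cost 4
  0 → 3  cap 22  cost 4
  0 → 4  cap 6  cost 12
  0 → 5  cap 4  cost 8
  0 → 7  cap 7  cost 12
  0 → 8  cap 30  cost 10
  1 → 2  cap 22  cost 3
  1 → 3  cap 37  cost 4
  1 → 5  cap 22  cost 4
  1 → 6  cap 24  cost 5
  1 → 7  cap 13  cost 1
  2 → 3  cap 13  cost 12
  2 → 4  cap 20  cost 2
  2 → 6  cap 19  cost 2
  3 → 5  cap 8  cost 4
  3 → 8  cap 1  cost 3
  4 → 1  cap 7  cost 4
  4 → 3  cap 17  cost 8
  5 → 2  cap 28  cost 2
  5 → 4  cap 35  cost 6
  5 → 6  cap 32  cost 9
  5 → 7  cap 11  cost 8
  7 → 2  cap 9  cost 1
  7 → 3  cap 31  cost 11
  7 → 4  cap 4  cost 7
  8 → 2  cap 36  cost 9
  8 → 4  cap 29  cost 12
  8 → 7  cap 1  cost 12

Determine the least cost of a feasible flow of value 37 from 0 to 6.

shortest-cost path #1: 0→1→7→2→6 push 9 @ unit cost 8 (adds 72)
shortest-cost path #2: 0→1→6 push 7 @ unit cost 9 (adds 63)
shortest-cost path #3: 0→5→2→6 push 4 @ unit cost 12 (adds 48)
shortest-cost path #4: 0→3→5→2→6 push 6 @ unit cost 12 (adds 72)
shortest-cost path #5: 0→3→5→2→7→1→6 push 2 @ unit cost 13 (adds 26)
shortest-cost path #6: 0→7→1→6 push 7 @ unit cost 16 (adds 112)
shortest-cost path #7: 0→4→1→6 push 2 @ unit cost 21 (adds 42)
total cost = 435

Minimum cost for 37 units: 435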